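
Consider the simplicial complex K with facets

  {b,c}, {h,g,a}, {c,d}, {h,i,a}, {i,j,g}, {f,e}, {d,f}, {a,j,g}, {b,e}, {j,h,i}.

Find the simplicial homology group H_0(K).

H_0 = Z^2.

Order the vertices as a < b < c < d < e < f < g < h < i < j. Listing each simplex with vertices in this order, K has dimension 2 with simplices:

  0-simplices (10): a, b, c, d, e, f, g, h, i, j
  1-simplices (15): ag, ah, ai, aj, bc, be, cd, df, ef, gh, gi, gj, hi, hj, ij
  2-simplices (5): agh, agj, ahi, gij, hij

Hence C_0 ≅ Z^10, C_1 ≅ Z^15, C_2 ≅ Z^5.

The boundary map ∂_1: C_1 → C_0 sends each edge [p,q] (with p < q) to q − p. For instance
  ∂hi = i − h.
This gives a 10×15 integer matrix of rank 8; reducing to Smith normal form yields diagonal entries (1,1,1,1,1,1,1,1).

Boundary ∂_2: C_2 → C_1 acts by ∂[p,q,r] = [q,r] − [p,r] + [p,q]. For instance
  ∂gij = ij − gj + gi,
  ∂agj = gj − aj + ag.
The 15×5 boundary matrix has rank 5 and Smith normal form diag(1,1,1,1,1).

Now H_k = ker ∂_k / im ∂_{k+1}, so:

  H_0: rank C_0 − rank ∂_1 = 10 − 8 = 2, and the invariant factors of ∂_1 are all 1, so H_0 = Z^2.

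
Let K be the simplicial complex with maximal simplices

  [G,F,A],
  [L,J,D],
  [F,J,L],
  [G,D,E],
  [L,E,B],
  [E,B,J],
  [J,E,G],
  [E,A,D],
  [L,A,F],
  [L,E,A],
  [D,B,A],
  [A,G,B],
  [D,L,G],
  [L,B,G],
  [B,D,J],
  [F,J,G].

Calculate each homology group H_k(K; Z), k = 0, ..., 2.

Fix the vertex order A < B < D < E < F < G < J < L and write every simplex with vertices in increasing order. Then dim K = 2 and the simplices of K are:

  0-simplices (8): A, B, D, E, F, G, J, L
  1-simplices (24): AB, AD, AE, AF, AG, AL, BD, BE, BG, BJ, BL, DE, DG, DJ, DL, EG, EJ, EL, FG, FJ, FL, GJ, GL, JL
  2-simplices (16): ABD, ABG, ADE, AEL, AFG, AFL, BDJ, BEJ, BEL, BGL, DEG, DGL, DJL, EGJ, FGJ, FJL

giving chain groups C_0 ≅ Z^8, C_1 ≅ Z^24, C_2 ≅ Z^16.

Boundary ∂_1: C_1 → C_0 maps an edge to its endpoints' difference, ∂[p,q] = q − p. For instance
  ∂AG = G − A.
This gives a 8×24 integer matrix of rank 7; reducing to Smith normal form yields diagonal entries (1,1,1,1,1,1,1).

∂_2: C_2 → C_1 sends each 2-simplex [p,q,r] to [q,r] − [p,r] + [p,q]. For instance
  ∂ABG = BG − AG + AB,
  ∂AFG = FG − AG + AF.
As a 24×16 matrix over Z this has rank 15, with invariant factors (1,1,1,1,1,1,1,1,1,1,1,1,1,1,1).

Computing H_k = (kernel of ∂_k) / (image of ∂_{k+1}):

  H_0: rank C_0 − rank ∂_1 = 8 − 7 = 1, and the invariant factors of ∂_1 are all 1, so H_0 ≅ Z.
  H_1: rank ker ∂_1 − rank ∂_2 = (24 − 7) − 15 = 2, and the invariant factors of ∂_2 are all 1, so H_1 ≅ Z^2.
  H_2: rank ker ∂_2 − rank ∂_3 = (16 − 15) − 0 = 1, and there is no ∂_3, so H_2 ≅ Z.

H_0 = Z,  H_1 = Z^2,  H_2 = Z.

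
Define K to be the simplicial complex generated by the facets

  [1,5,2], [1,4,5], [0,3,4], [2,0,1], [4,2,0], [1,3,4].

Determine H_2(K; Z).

H_2 = 0.

We work with the vertex ordering 0 < 1 < 2 < 3 < 4 < 5. The simplices of K, each written with vertices in increasing order, are:

  0-simplices (6): [0], [1], [2], [3], [4], [5]
  1-simplices (12): [0,1], [0,2], [0,3], [0,4], [1,2], [1,3], [1,4], [1,5], [2,4], [2,5], [3,4], [4,5]
  2-simplices (6): [0,1,2], [0,2,4], [0,3,4], [1,2,5], [1,3,4], [1,4,5]

Hence C_0 ≅ Z^6, C_1 ≅ Z^12, C_2 ≅ Z^6.

The boundary map ∂_1: C_1 → C_0 sends each edge [p,q] (with p < q) to q − p. For instance
  ∂[1,5] = [5] − [1].
The 6×12 boundary matrix has rank 5 and Smith normal form diag(1,1,1,1,1).

The boundary map ∂_2: C_2 → C_1 sends each 2-simplex [p,q,r] to [q,r] − [p,r] + [p,q]. For instance
  ∂[0,3,4] = [3,4] − [0,4] + [0,3],
  ∂[1,4,5] = [4,5] − [1,5] + [1,4].
As a 12×6 matrix over Z this has rank 6, with invariant factors (1,1,1,1,1,1).

Computing H_k = (kernel of ∂_k) / (image of ∂_{k+1}):

  H_2: rank ker ∂_2 − rank ∂_3 = (6 − 6) − 0 = 0, and there is no ∂_3, so H_2 = 0.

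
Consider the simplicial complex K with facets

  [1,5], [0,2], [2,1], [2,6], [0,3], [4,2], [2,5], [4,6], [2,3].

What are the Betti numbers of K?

b_0 = 1, b_1 = 3.

We work with the vertex ordering 0 < 1 < 2 < 3 < 4 < 5 < 6. The simplices of K, each written with vertices in increasing order, are:

  0-simplices (7): [0], [1], [2], [3], [4], [5], [6]
  1-simplices (9): [0,2], [0,3], [1,2], [1,5], [2,3], [2,4], [2,5], [2,6], [4,6]

Hence C_0 ≅ Z^7, C_1 ≅ Z^9.

∂_1: C_1 → C_0 is given by ∂[p,q] = [q] − [p]. For instance
  ∂[2,4] = [4] − [2].
The 7×9 boundary matrix has rank 6 and Smith normal form diag(1,1,1,1,1,1).

Reading off H_k = ker ∂_k / im ∂_{k+1}:

  H_0: rank C_0 − rank ∂_1 = 7 − 6 = 1, and the invariant factors of ∂_1 are all 1, so H_0 = Z.
  H_1: rank ker ∂_1 − rank ∂_2 = (9 − 6) − 0 = 3, and there is no ∂_2, so H_1 = Z^3.

As a check, the Euler characteristic is 7 − 9 = -2, which agrees with 1 − 3 = -2.
(K is a triangulation of a wedge of 3 circles.)

Hence the Betti numbers are b_0 = 1, b_1 = 3.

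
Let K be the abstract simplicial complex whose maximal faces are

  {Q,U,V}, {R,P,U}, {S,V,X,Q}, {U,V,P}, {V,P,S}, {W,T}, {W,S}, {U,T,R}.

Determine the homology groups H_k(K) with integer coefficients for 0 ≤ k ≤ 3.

Take the total order P < Q < R < S < T < U < V < W < X on the vertex set. Then K (dimension 3) consists of the simplices:

  0-simplices (9): P, Q, R, S, T, U, V, W, X
  1-simplices (17): PR, PS, PU, PV, QS, QU, QV, QX, RT, RU, SV, SW, SX, TU, TW, UV, VX
  2-simplices (9): PRU, PSV, PUV, QSV, QSX, QUV, QVX, RTU, SVX
  3-simplices (1): QSVX

so the chain groups are C_0 ≅ Z^9, C_1 ≅ Z^17, C_2 ≅ Z^9, C_3 ≅ Z^1.

Boundary ∂_1: C_1 → C_0 sends each edge [p,q] (with p < q) to q − p.
As a 9×17 matrix over Z this has rank 8, with invariant factors (1,1,1,1,1,1,1,1).

The boundary map ∂_2: C_2 → C_1 sends each 2-simplex [p,q,r] to [q,r] − [p,r] + [p,q]. For instance
  ∂PSV = SV − PV + PS,
  ∂PRU = RU − PU + PR.
The 17×9 boundary matrix has rank 8 and Smith normal form diag(1,1,1,1,1,1,1,1).

Boundary ∂_3: C_3 → C_2 sends each 3-simplex σ to the alternating sum Σ_i (−1)^i (σ with its i-th vertex removed). For instance
  ∂QSVX = SVX − QVX + QSX − QSV.
The 9×1 boundary matrix has rank 1 and Smith normal form diag(1).

From H_k ≅ ker(∂_k) / im(∂_{k+1}) we obtain:

  H_0: rank C_0 − rank ∂_1 = 9 − 8 = 1, and the invariant factors of ∂_1 are all 1, so H_0 = Z.
  H_1: rank ker ∂_1 − rank ∂_2 = (17 − 8) − 8 = 1, and the invariant factors of ∂_2 are all 1, so H_1 = Z.
  H_2: rank ker ∂_2 − rank ∂_3 = (9 − 8) − 1 = 0, and the invariant factors of ∂_3 are all 1, so H_2 = 0.
  H_3: rank ker ∂_3 − rank ∂_4 = (1 − 1) − 0 = 0, and there is no ∂_4, so H_3 = 0.

H_0 ≅ Z,  H_1 ≅ Z,  H_2 = 0,  H_3 = 0.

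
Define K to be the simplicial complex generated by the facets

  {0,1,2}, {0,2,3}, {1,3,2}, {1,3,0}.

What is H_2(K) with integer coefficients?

Take the total order 0 < 1 < 2 < 3 on the vertex set. Then K (dimension 2) consists of the simplices:

  0-simplices (4): [0], [1], [2], [3]
  1-simplices (6): [0,1], [0,2], [0,3], [1,2], [1,3], [2,3]
  2-simplices (4): [0,1,2], [0,1,3], [0,2,3], [1,2,3]

giving chain groups C_0 ≅ Z^4, C_1 ≅ Z^6, C_2 ≅ Z^4.

The boundary map ∂_1: C_1 → C_0 is given by ∂[p,q] = [q] − [p]. For instance
  ∂[1,2] = [2] − [1].
As a 4×6 matrix over Z this has rank 3, with invariant factors (1,1,1).

The boundary map ∂_2: C_2 → C_1 maps a triangle to the signed sum of its edges. For instance
  ∂[0,1,3] = [1,3] − [0,3] + [0,1],
  ∂[0,2,3] = [2,3] − [0,3] + [0,2].
The 6×4 boundary matrix has rank 3 and Smith normal form diag(1,1,1).

From H_k ≅ ker(∂_k) / im(∂_{k+1}) we obtain:

  H_2: rank ker ∂_2 − rank ∂_3 = (4 − 3) − 0 = 1, and there is no ∂_3, so H_2 ≅ Z.

H_2 ≅ Z.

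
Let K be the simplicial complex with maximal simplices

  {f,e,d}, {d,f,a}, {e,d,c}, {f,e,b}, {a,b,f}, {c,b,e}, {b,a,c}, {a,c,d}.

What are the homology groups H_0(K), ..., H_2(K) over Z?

H_0 = Z,  H_1 = 0,  H_2 = Z.

Take the total order a < b < c < d < e < f on the vertex set. Then K (dimension 2) consists of the simplices:

  0-simplices (6): a, b, c, d, e, f
  1-simplices (12): ab, ac, ad, af, bc, be, bf, cd, ce, de, df, ef
  2-simplices (8): abc, abf, acd, adf, bce, bef, cde, def

Hence C_0 ≅ Z^6, C_1 ≅ Z^12, C_2 ≅ Z^8.

The boundary map ∂_1: C_1 → C_0 maps an edge to its endpoints' difference, ∂[p,q] = q − p.
The resulting 6×12 matrix has rank 5, and its Smith normal form has invariant factors (1,1,1,1,1).

Boundary ∂_2: C_2 → C_1 sends each 2-simplex [p,q,r] to [q,r] − [p,r] + [p,q]. For instance
  ∂acd = cd − ad + ac,
  ∂abf = bf − af + ab.
The resulting 12×8 matrix has rank 7, and its Smith normal form has invariant factors (1,1,1,1,1,1,1).

From H_k ≅ ker(∂_k) / im(∂_{k+1}) we obtain:

  H_0: rank C_0 − rank ∂_1 = 6 − 5 = 1, and the invariant factors of ∂_1 are all 1, so H_0 ≅ Z.
  H_1: rank ker ∂_1 − rank ∂_2 = (12 − 5) − 7 = 0, and the invariant factors of ∂_2 are all 1, so H_1 ≅ 0.
  H_2: rank ker ∂_2 − rank ∂_3 = (8 − 7) − 0 = 1, and there is no ∂_3, so H_2 ≅ Z.

As a check, the Euler characteristic is 6 − 12 + 8 = 2, which agrees with 1 − 0 + 1 = 2.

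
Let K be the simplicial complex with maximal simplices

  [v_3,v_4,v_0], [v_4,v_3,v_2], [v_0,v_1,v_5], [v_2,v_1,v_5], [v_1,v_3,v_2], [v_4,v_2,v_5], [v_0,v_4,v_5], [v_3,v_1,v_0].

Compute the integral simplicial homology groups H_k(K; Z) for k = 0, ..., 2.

Fix the vertex order v_0 < v_1 < v_2 < v_3 < v_4 < v_5 and write every simplex with vertices in increasing order. Then dim K = 2 and the simplices of K are:

  0-simplices (6): [v_0], [v_1], [v_2], [v_3], [v_4], [v_5]
  1-simplices (12): [v_0,v_1], [v_0,v_3], [v_0,v_4], [v_0,v_5], [v_1,v_2], [v_1,v_3], [v_1,v_5], [v_2,v_3], [v_2,v_4], [v_2,v_5], [v_3,v_4], [v_4,v_5]
  2-simplices (8): [v_0,v_1,v_3], [v_0,v_1,v_5], [v_0,v_3,v_4], [v_0,v_4,v_5], [v_1,v_2,v_3], [v_1,v_2,v_5], [v_2,v_3,v_4], [v_2,v_4,v_5]

giving chain groups C_0 ≅ Z^6, C_1 ≅ Z^12, C_2 ≅ Z^8.

Boundary ∂_1: C_1 → C_0 is given by ∂[p,q] = [q] − [p]. For instance
  ∂[v_0,v_1] = [v_1] − [v_0].
As a 6×12 matrix over Z this has rank 5, with invariant factors (1,1,1,1,1).

∂_2: C_2 → C_1 acts by ∂[p,q,r] = [q,r] − [p,r] + [p,q]. For instance
  ∂[v_0,v_1,v_3] = [v_1,v_3] − [v_0,v_3] + [v_0,v_1],
  ∂[v_2,v_3,v_4] = [v_3,v_4] − [v_2,v_4] + [v_2,v_3].
The 12×8 boundary matrix has rank 7 and Smith normal form diag(1,1,1,1,1,1,1).

Computing H_k = (kernel of ∂_k) / (image of ∂_{k+1}):

  H_0: rank C_0 − rank ∂_1 = 6 − 5 = 1, and the invariant factors of ∂_1 are all 1, so H_0 ≅ Z.
  H_1: rank ker ∂_1 − rank ∂_2 = (12 − 5) − 7 = 0, and the invariant factors of ∂_2 are all 1, so H_1 ≅ 0.
  H_2: rank ker ∂_2 − rank ∂_3 = (8 − 7) − 0 = 1, and there is no ∂_3, so H_2 ≅ Z.

(K is a triangulation of the 2-sphere S^2.)

H_0 ≅ Z,  H_1 = 0,  H_2 ≅ Z.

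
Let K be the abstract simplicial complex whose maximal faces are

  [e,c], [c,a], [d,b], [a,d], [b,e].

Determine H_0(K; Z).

We work with the vertex ordering a < b < c < d < e. The simplices of K, each written with vertices in increasing order, are:

  0-simplices (5): a, b, c, d, e
  1-simplices (5): ac, ad, bd, be, ce

giving chain groups C_0 ≅ Z^5, C_1 ≅ Z^5.

∂_1: C_1 → C_0 maps an edge to its endpoints' difference, ∂[p,q] = q − p.
The 5×5 boundary matrix has rank 4 and Smith normal form diag(1,1,1,1).

Computing H_k = (kernel of ∂_k) / (image of ∂_{k+1}):

  H_0: rank C_0 − rank ∂_1 = 5 − 4 = 1, and the invariant factors of ∂_1 are all 1, so H_0 ≅ Z.

(K is a triangulation of the circle S^1.)

H_0 = Z.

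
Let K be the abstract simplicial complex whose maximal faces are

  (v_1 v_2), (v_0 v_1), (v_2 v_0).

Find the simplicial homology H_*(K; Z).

Take the total order v_0 < v_1 < v_2 on the vertex set. Then K (dimension 1) consists of the simplices:

  0-simplices (3): [v_0], [v_1], [v_2]
  1-simplices (3): [v_0,v_1], [v_0,v_2], [v_1,v_2]

so the chain groups are C_0 ≅ Z^3, C_1 ≅ Z^3.

Boundary ∂_1: C_1 → C_0 maps an edge to its endpoints' difference, ∂[p,q] = q − p. For instance
  ∂[v_1,v_2] = [v_2] − [v_1].
The resulting 3×3 matrix has rank 2, and its Smith normal form has invariant factors (1,1).

Now H_k = ker ∂_k / im ∂_{k+1}, so:

  H_0: rank C_0 − rank ∂_1 = 3 − 2 = 1, and the invariant factors of ∂_1 are all 1, so H_0 ≅ Z.
  H_1: rank ker ∂_1 − rank ∂_2 = (3 − 2) − 0 = 1, and there is no ∂_2, so H_1 ≅ Z.

As a check, the Euler characteristic is 3 − 3 = 0, which agrees with 1 − 1 = 0.

H_0 = Z,  H_1 = Z.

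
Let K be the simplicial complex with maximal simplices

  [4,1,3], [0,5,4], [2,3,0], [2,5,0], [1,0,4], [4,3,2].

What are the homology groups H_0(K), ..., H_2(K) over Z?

Fix the vertex order 0 < 1 < 2 < 3 < 4 < 5 and write every simplex with vertices in increasing order. Then dim K = 2 and the simplices of K are:

  0-simplices (6): [0], [1], [2], [3], [4], [5]
  1-simplices (12): [0,1], [0,2], [0,3], [0,4], [0,5], [1,3], [1,4], [2,3], [2,4], [2,5], [3,4], [4,5]
  2-simplices (6): [0,1,4], [0,2,3], [0,2,5], [0,4,5], [1,3,4], [2,3,4]

so the chain groups are C_0 ≅ Z^6, C_1 ≅ Z^12, C_2 ≅ Z^6.

The boundary map ∂_1: C_1 → C_0 maps an edge to its endpoints' difference, ∂[p,q] = q − p. For instance
  ∂[0,2] = [2] − [0].
As a 6×12 matrix over Z this has rank 5, with invariant factors (1,1,1,1,1).

The boundary map ∂_2: C_2 → C_1 maps a triangle to the signed sum of its edges. For instance
  ∂[2,3,4] = [3,4] − [2,4] + [2,3],
  ∂[0,1,4] = [1,4] − [0,4] + [0,1].
The resulting 12×6 matrix has rank 6, and its Smith normal form has invariant factors (1,1,1,1,1,1).

From H_k ≅ ker(∂_k) / im(∂_{k+1}) we obtain:

  H_0: rank C_0 − rank ∂_1 = 6 − 5 = 1, and the invariant factors of ∂_1 are all 1, so H_0 = Z.
  H_1: rank ker ∂_1 − rank ∂_2 = (12 − 5) − 6 = 1, and the invariant factors of ∂_2 are all 1, so H_1 = Z.
  H_2: rank ker ∂_2 − rank ∂_3 = (6 − 6) − 0 = 0, and there is no ∂_3, so H_2 = 0.

H_0 ≅ Z,  H_1 ≅ Z,  H_2 = 0.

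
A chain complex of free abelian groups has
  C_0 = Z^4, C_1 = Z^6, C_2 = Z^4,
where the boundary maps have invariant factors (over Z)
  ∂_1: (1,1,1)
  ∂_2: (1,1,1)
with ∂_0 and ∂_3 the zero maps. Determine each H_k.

H_0: b_0 = 4 − 0 − 3 = 1; torsion from ∂_1 factors > 1: none. So H_0 ≅ Z.
H_1: b_1 = 6 − 3 − 3 = 0; torsion from ∂_2 factors > 1: none. So H_1 ≅ 0.
H_2: b_2 = 4 − 3 − 0 = 1; torsion from ∂_3 factors > 1: none. So H_2 ≅ Z.

H_0 ≅ Z,  H_1 = 0,  H_2 ≅ Z.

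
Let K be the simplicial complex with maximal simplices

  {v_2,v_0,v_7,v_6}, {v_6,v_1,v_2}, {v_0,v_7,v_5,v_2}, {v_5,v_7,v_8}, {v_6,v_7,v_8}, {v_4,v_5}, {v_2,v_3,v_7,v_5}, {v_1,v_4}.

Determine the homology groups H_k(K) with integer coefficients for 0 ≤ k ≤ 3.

H_0 ≅ Z,  H_1 ≅ Z,  H_2 = 0,  H_3 = 0.

Order the vertices as v_0 < v_1 < v_2 < v_3 < v_4 < v_5 < v_6 < v_7 < v_8. Listing each simplex with vertices in this order, K has dimension 3 with simplices:

  0-simplices (9): [v_0], [v_1], [v_2], [v_3], [v_4], [v_5], [v_6], [v_7], [v_8]
  1-simplices (19): (19 of them)
  2-simplices (13): (13 of them)
  3-simplices (3): [v_0,v_2,v_5,v_7], [v_0,v_2,v_6,v_7], [v_2,v_3,v_5,v_7]

so the chain groups are C_0 ≅ Z^9, C_1 ≅ Z^19, C_2 ≅ Z^13, C_3 ≅ Z^3.

The boundary map ∂_1: C_1 → C_0 maps an edge to its endpoints' difference, ∂[p,q] = q − p.
As a 9×19 matrix over Z this has rank 8, with invariant factors (1,1,1,1,1,1,1,1).

The boundary map ∂_2: C_2 → C_1 maps a triangle to the signed sum of its edges. For instance
  ∂[v_2,v_5,v_7] = [v_5,v_7] − [v_2,v_7] + [v_2,v_5],
  ∂[v_0,v_2,v_6] = [v_2,v_6] − [v_0,v_6] + [v_0,v_2].
As a 19×13 matrix over Z this has rank 10, with invariant factors (1,1,1,1,1,1,1,1,1,1).

Boundary ∂_3: C_3 → C_2 sends each 3-simplex σ to the alternating sum Σ_i (−1)^i (σ with its i-th vertex removed). For instance
  ∂[v_2,v_3,v_5,v_7] = [v_3,v_5,v_7] − [v_2,v_5,v_7] + [v_2,v_3,v_7] − [v_2,v_3,v_5],
  ∂[v_0,v_2,v_5,v_7] = [v_2,v_5,v_7] − [v_0,v_5,v_7] + [v_0,v_2,v_7] − [v_0,v_2,v_5].
As a 13×3 matrix over Z this has rank 3, with invariant factors (1,1,1).

Now H_k = ker ∂_k / im ∂_{k+1}, so:

  H_0: rank C_0 − rank ∂_1 = 9 − 8 = 1, and the invariant factors of ∂_1 are all 1, so H_0 ≅ Z.
  H_1: rank ker ∂_1 − rank ∂_2 = (19 − 8) − 10 = 1, and the invariant factors of ∂_2 are all 1, so H_1 ≅ Z.
  H_2: rank ker ∂_2 − rank ∂_3 = (13 − 10) − 3 = 0, and the invariant factors of ∂_3 are all 1, so H_2 ≅ 0.
  H_3: rank ker ∂_3 − rank ∂_4 = (3 − 3) − 0 = 0, and there is no ∂_4, so H_3 ≅ 0.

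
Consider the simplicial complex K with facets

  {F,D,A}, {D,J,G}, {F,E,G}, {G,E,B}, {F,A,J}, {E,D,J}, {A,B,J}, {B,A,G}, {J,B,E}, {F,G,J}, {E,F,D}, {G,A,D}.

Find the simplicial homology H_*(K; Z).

Fix the vertex order A < B < D < E < F < G < J and write every simplex with vertices in increasing order. Then dim K = 2 and the simplices of K are:

  0-simplices (7): A, B, D, E, F, G, J
  1-simplices (18): AB, AD, AF, AG, AJ, BE, BG, BJ, DE, DF, DG, DJ, EF, EG, EJ, FG, FJ, GJ
  2-simplices (12): ABG, ABJ, ADF, ADG, AFJ, BEG, BEJ, DEF, DEJ, DGJ, EFG, FGJ

so the chain groups are C_0 ≅ Z^7, C_1 ≅ Z^18, C_2 ≅ Z^12.

The boundary map ∂_1: C_1 → C_0 maps an edge to its endpoints' difference, ∂[p,q] = q − p. For instance
  ∂DG = G − D.
The 7×18 boundary matrix has rank 6 and Smith normal form diag(1,1,1,1,1,1).

The boundary map ∂_2: C_2 → C_1 sends each 2-simplex [p,q,r] to [q,r] − [p,r] + [p,q]. For instance
  ∂EFG = FG − EG + EF,
  ∂ABG = BG − AG + AB.
This gives a 18×12 integer matrix of rank 12; reducing to Smith normal form yields diagonal entries (1,1,1,1,1,1,1,1,1,1,1,2).

Reading off H_k = ker ∂_k / im ∂_{k+1}:

  H_0: rank C_0 − rank ∂_1 = 7 − 6 = 1, and the invariant factors of ∂_1 are all 1, so H_0 = Z.
  H_1: rank ker ∂_1 − rank ∂_2 = (18 − 6) − 12 = 0, and ∂_2 has invariant factor 2 > 1, so H_1 = Z/2.
  H_2: rank ker ∂_2 − rank ∂_3 = (12 − 12) − 0 = 0, and there is no ∂_3, so H_2 = 0.

As a check, the Euler characteristic is 7 − 18 + 12 = 1, which agrees with 1 − 0 + 0 = 1.
(K is a triangulation of the real projective plane RP^2.)

H_0 = Z,  H_1 = Z/2,  H_2 = 0.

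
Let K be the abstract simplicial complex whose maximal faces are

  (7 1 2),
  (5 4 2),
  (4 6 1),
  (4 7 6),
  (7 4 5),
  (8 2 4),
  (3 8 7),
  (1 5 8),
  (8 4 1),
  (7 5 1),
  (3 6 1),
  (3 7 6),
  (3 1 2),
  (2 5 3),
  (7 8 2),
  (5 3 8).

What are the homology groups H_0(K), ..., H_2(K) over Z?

H_0 ≅ Z,  H_1 ≅ Z^2,  H_2 ≅ Z.

K has 8 vertices, 24 edges, 16 triangles.
rank ∂_0 = 0, rank ∂_1 = 7 ⇒ b_0 = 8 − 0 − 7 = 1; all invariant factors of ∂_1 are 1 so no torsion. So H_0 ≅ Z.
rank ∂_1 = 7, rank ∂_2 = 15 ⇒ b_1 = 24 − 7 − 15 = 2; all invariant factors of ∂_2 are 1 so no torsion. So H_1 ≅ Z^2.
rank ∂_2 = 15, rank ∂_3 = 0 ⇒ b_2 = 16 − 15 − 0 = 1. So H_2 ≅ Z.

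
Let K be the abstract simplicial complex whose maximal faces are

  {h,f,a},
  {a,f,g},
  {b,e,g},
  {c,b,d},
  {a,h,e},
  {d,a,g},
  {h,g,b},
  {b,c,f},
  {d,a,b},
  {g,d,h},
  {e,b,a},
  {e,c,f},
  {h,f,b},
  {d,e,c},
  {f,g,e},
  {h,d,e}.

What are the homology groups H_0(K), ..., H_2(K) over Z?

We work with the vertex ordering a < b < c < d < e < f < g < h. The simplices of K, each written with vertices in increasing order, are:

  0-simplices (8): a, b, c, d, e, f, g, h
  1-simplices (24): ab, ad, ae, af, ag, ah, bc, bd, be, bf, bg, bh, cd, ce, cf, de, dg, dh, ef, eg, eh, fg, fh, gh
  2-simplices (16): abd, abe, adg, aeh, afg, afh, bcd, bcf, beg, bfh, bgh, cde, cef, deh, dgh, efg

so the chain groups are C_0 ≅ Z^8, C_1 ≅ Z^24, C_2 ≅ Z^16.

The boundary map ∂_1: C_1 → C_0 sends each edge [p,q] (with p < q) to q − p. For instance
  ∂ag = g − a.
The 8×24 boundary matrix has rank 7 and Smith normal form diag(1,1,1,1,1,1,1).

∂_2: C_2 → C_1 maps a triangle to the signed sum of its edges. For instance
  ∂dgh = gh − dh + dg,
  ∂bgh = gh − bh + bg.
As a 24×16 matrix over Z this has rank 15, with invariant factors (1,1,1,1,1,1,1,1,1,1,1,1,1,1,1).

Computing H_k = (kernel of ∂_k) / (image of ∂_{k+1}):

  H_0: rank C_0 − rank ∂_1 = 8 − 7 = 1, and the invariant factors of ∂_1 are all 1, so H_0 = Z.
  H_1: rank ker ∂_1 − rank ∂_2 = (24 − 7) − 15 = 2, and the invariant factors of ∂_2 are all 1, so H_1 = Z^2.
  H_2: rank ker ∂_2 − rank ∂_3 = (16 − 15) − 0 = 1, and there is no ∂_3, so H_2 = Z.

H_0 = Z,  H_1 = Z^2,  H_2 = Z.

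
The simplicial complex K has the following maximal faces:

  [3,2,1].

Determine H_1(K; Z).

H_1 ≅ 0.

We work with the vertex ordering 1 < 2 < 3. The simplices of K, each written with vertices in increasing order, are:

  0-simplices (3): [1], [2], [3]
  1-simplices (3): [1,2], [1,3], [2,3]
  2-simplices (1): [1,2,3]

giving chain groups C_0 ≅ Z^3, C_1 ≅ Z^3, C_2 ≅ Z^1.

∂_1: C_1 → C_0 maps an edge to its endpoints' difference, ∂[p,q] = q − p.
The 3×3 boundary matrix has rank 2 and Smith normal form diag(1,1).

Boundary ∂_2: C_2 → C_1 maps a triangle to the signed sum of its edges. For instance
  ∂[1,2,3] = [2,3] − [1,3] + [1,2].
The 3×1 boundary matrix has rank 1 and Smith normal form diag(1).

Now H_k = ker ∂_k / im ∂_{k+1}, so:

  H_1: rank ker ∂_1 − rank ∂_2 = (3 − 2) − 1 = 0, and the invariant factors of ∂_2 are all 1, so H_1 = 0.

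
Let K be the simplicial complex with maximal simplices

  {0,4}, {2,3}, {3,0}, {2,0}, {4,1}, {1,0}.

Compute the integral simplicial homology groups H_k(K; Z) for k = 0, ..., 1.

Fix the vertex order 0 < 1 < 2 < 3 < 4 and write every simplex with vertices in increasing order. Then dim K = 1 and the simplices of K are:

  0-simplices (5): [0], [1], [2], [3], [4]
  1-simplices (6): [0,1], [0,2], [0,3], [0,4], [1,4], [2,3]

so the chain groups are C_0 ≅ Z^5, C_1 ≅ Z^6.

Boundary ∂_1: C_1 → C_0 sends each edge [p,q] (with p < q) to q − p.
As a 5×6 matrix over Z this has rank 4, with invariant factors (1,1,1,1).

Computing H_k = (kernel of ∂_k) / (image of ∂_{k+1}):

  H_0: rank C_0 − rank ∂_1 = 5 − 4 = 1, and the invariant factors of ∂_1 are all 1, so H_0 ≅ Z.
  H_1: rank ker ∂_1 − rank ∂_2 = (6 − 4) − 0 = 2, and there is no ∂_2, so H_1 ≅ Z^2.

H_0 = Z,  H_1 = Z^2.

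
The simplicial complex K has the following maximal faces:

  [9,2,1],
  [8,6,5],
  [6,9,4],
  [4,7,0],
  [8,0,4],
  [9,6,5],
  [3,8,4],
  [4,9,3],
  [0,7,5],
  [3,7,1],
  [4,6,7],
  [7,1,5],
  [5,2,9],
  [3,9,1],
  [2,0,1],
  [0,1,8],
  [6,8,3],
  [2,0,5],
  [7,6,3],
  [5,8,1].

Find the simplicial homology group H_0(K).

Take the total order 0 < 1 < 2 < 3 < 4 < 5 < 6 < 7 < 8 < 9 on the vertex set. Then K (dimension 2) consists of the simplices:

  0-simplices (10): [0], [1], [2], [3], [4], [5], [6], [7], [8], [9]
  1-simplices (30): (30 of them)
  2-simplices (20): (20 of them)

Hence C_0 ≅ Z^10, C_1 ≅ Z^30, C_2 ≅ Z^20.

Boundary ∂_1: C_1 → C_0 sends each edge [p,q] (with p < q) to q − p.
This gives a 10×30 integer matrix of rank 9; reducing to Smith normal form yields diagonal entries (1,1,1,1,1,1,1,1,1).

Boundary ∂_2: C_2 → C_1 acts by ∂[p,q,r] = [q,r] − [p,r] + [p,q]. For instance
  ∂[3,6,8] = [6,8] − [3,8] + [3,6],
  ∂[0,4,7] = [4,7] − [0,7] + [0,4].
As a 30×20 matrix over Z this has rank 20, with invariant factors (1,1,1,1,1,1,1,1,1,1,1,1,1,1,1,1,1,1,1,2).

Reading off H_k = ker ∂_k / im ∂_{k+1}:

  H_0: rank C_0 − rank ∂_1 = 10 − 9 = 1, and the invariant factors of ∂_1 are all 1, so H_0 = Z.

(K is a triangulation of the Klein bottle.)

H_0 ≅ Z.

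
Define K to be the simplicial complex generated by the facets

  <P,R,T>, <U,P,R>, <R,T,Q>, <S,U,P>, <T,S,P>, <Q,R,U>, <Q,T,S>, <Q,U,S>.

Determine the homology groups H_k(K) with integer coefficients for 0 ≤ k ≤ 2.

Take the total order P < Q < R < S < T < U on the vertex set. Then K (dimension 2) consists of the simplices:

  0-simplices (6): P, Q, R, S, T, U
  1-simplices (12): PR, PS, PT, PU, QR, QS, QT, QU, RT, RU, ST, SU
  2-simplices (8): PRT, PRU, PST, PSU, QRT, QRU, QST, QSU

Hence C_0 ≅ Z^6, C_1 ≅ Z^12, C_2 ≅ Z^8.

The boundary map ∂_1: C_1 → C_0 is given by ∂[p,q] = [q] − [p].
The 6×12 boundary matrix has rank 5 and Smith normal form diag(1,1,1,1,1).

The boundary map ∂_2: C_2 → C_1 sends each 2-simplex [p,q,r] to [q,r] − [p,r] + [p,q]. For instance
  ∂QSU = SU − QU + QS,
  ∂PST = ST − PT + PS.
As a 12×8 matrix over Z this has rank 7, with invariant factors (1,1,1,1,1,1,1).

Computing H_k = (kernel of ∂_k) / (image of ∂_{k+1}):

  H_0: rank C_0 − rank ∂_1 = 6 − 5 = 1, and the invariant factors of ∂_1 are all 1, so H_0 = Z.
  H_1: rank ker ∂_1 − rank ∂_2 = (12 − 5) − 7 = 0, and the invariant factors of ∂_2 are all 1, so H_1 = 0.
  H_2: rank ker ∂_2 − rank ∂_3 = (8 − 7) − 0 = 1, and there is no ∂_3, so H_2 = Z.

H_0 ≅ Z,  H_1 = 0,  H_2 ≅ Z.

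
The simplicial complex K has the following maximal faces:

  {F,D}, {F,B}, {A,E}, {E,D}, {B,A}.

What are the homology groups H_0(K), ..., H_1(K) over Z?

We work with the vertex ordering A < B < D < E < F. The simplices of K, each written with vertices in increasing order, are:

  0-simplices (5): A, B, D, E, F
  1-simplices (5): AB, AE, BF, DE, DF

Hence C_0 ≅ Z^5, C_1 ≅ Z^5.

Boundary ∂_1: C_1 → C_0 maps an edge to its endpoints' difference, ∂[p,q] = q − p.
This gives a 5×5 integer matrix of rank 4; reducing to Smith normal form yields diagonal entries (1,1,1,1).

Now H_k = ker ∂_k / im ∂_{k+1}, so:

  H_0: rank C_0 − rank ∂_1 = 5 − 4 = 1, and the invariant factors of ∂_1 are all 1, so H_0 = Z.
  H_1: rank ker ∂_1 − rank ∂_2 = (5 − 4) − 0 = 1, and there is no ∂_2, so H_1 = Z.

As a check, the Euler characteristic is 5 − 5 = 0, which agrees with 1 − 1 = 0.

H_0 ≅ Z,  H_1 ≅ Z.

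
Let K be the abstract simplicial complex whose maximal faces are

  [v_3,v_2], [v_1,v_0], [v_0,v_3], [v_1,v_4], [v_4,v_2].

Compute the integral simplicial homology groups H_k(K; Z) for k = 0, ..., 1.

K has 5 vertices, 5 edges.
rank ∂_0 = 0, rank ∂_1 = 4 ⇒ b_0 = 5 − 0 − 4 = 1; all invariant factors of ∂_1 are 1 so no torsion. So H_0 ≅ Z.
rank ∂_1 = 4, rank ∂_2 = 0 ⇒ b_1 = 5 − 4 − 0 = 1. So H_1 ≅ Z.

H_0 ≅ Z,  H_1 ≅ Z.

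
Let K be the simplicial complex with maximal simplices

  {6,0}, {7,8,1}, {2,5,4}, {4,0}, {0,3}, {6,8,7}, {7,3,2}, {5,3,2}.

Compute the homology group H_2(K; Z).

H_2 = 0.

Take the total order 0 < 1 < 2 < 3 < 4 < 5 < 6 < 7 < 8 on the vertex set. Then K (dimension 2) consists of the simplices:

  0-simplices (9): [0], [1], [2], [3], [4], [5], [6], [7], [8]
  1-simplices (15): [0,3], [0,4], [0,6], [1,7], [1,8], [2,3], [2,4], [2,5], [2,7], [3,5], [3,7], [4,5], [6,7], [6,8], [7,8]
  2-simplices (5): [1,7,8], [2,3,5], [2,3,7], [2,4,5], [6,7,8]

so the chain groups are C_0 ≅ Z^9, C_1 ≅ Z^15, C_2 ≅ Z^5.

∂_1: C_1 → C_0 is given by ∂[p,q] = [q] − [p].
As a 9×15 matrix over Z this has rank 8, with invariant factors (1,1,1,1,1,1,1,1).

∂_2: C_2 → C_1 acts by ∂[p,q,r] = [q,r] − [p,r] + [p,q]. For instance
  ∂[2,3,5] = [3,5] − [2,5] + [2,3],
  ∂[1,7,8] = [7,8] − [1,8] + [1,7].
As a 15×5 matrix over Z this has rank 5, with invariant factors (1,1,1,1,1).

Computing H_k = (kernel of ∂_k) / (image of ∂_{k+1}):

  H_2: rank ker ∂_2 − rank ∂_3 = (5 − 5) − 0 = 0, and there is no ∂_3, so H_2 ≅ 0.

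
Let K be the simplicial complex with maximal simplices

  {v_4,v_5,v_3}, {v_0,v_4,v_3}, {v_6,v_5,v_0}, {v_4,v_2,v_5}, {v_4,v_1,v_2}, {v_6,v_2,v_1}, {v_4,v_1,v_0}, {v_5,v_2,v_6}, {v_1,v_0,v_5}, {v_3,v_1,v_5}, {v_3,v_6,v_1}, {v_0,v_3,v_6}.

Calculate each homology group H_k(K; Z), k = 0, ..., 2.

H_0 ≅ Z,  H_1 ≅ Z/2,  H_2 = 0.

Order the vertices as v_0 < v_1 < v_2 < v_3 < v_4 < v_5 < v_6. Listing each simplex with vertices in this order, K has dimension 2 with simplices:

  0-simplices (7): [v_0], [v_1], [v_2], [v_3], [v_4], [v_5], [v_6]
  1-simplices (18): (18 of them)
  2-simplices (12): (12 of them)

Hence C_0 ≅ Z^7, C_1 ≅ Z^18, C_2 ≅ Z^12.

Boundary ∂_1: C_1 → C_0 maps an edge to its endpoints' difference, ∂[p,q] = q − p.
This gives a 7×18 integer matrix of rank 6; reducing to Smith normal form yields diagonal entries (1,1,1,1,1,1).

The boundary map ∂_2: C_2 → C_1 acts by ∂[p,q,r] = [q,r] − [p,r] + [p,q]. For instance
  ∂[v_0,v_3,v_6] = [v_3,v_6] − [v_0,v_6] + [v_0,v_3],
  ∂[v_0,v_3,v_4] = [v_3,v_4] − [v_0,v_4] + [v_0,v_3].
The 18×12 boundary matrix has rank 12 and Smith normal form diag(1,1,1,1,1,1,1,1,1,1,1,2).

Now H_k = ker ∂_k / im ∂_{k+1}, so:

  H_0: rank C_0 − rank ∂_1 = 7 − 6 = 1, and the invariant factors of ∂_1 are all 1, so H_0 ≅ Z.
  H_1: rank ker ∂_1 − rank ∂_2 = (18 − 6) − 12 = 0, and ∂_2 has invariant factor 2 > 1, so H_1 ≅ Z/2.
  H_2: rank ker ∂_2 − rank ∂_3 = (12 − 12) − 0 = 0, and there is no ∂_3, so H_2 ≅ 0.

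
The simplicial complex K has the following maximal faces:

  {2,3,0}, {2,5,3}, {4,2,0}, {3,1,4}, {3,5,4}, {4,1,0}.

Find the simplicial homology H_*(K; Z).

H_0 ≅ Z,  H_1 ≅ Z,  H_2 = 0.

Order the vertices as 0 < 1 < 2 < 3 < 4 < 5. Listing each simplex with vertices in this order, K has dimension 2 with simplices:

  0-simplices (6): [0], [1], [2], [3], [4], [5]
  1-simplices (12): [0,1], [0,2], [0,3], [0,4], [1,3], [1,4], [2,3], [2,4], [2,5], [3,4], [3,5], [4,5]
  2-simplices (6): [0,1,4], [0,2,3], [0,2,4], [1,3,4], [2,3,5], [3,4,5]

so the chain groups are C_0 ≅ Z^6, C_1 ≅ Z^12, C_2 ≅ Z^6.

The boundary map ∂_1: C_1 → C_0 maps an edge to its endpoints' difference, ∂[p,q] = q − p.
The 6×12 boundary matrix has rank 5 and Smith normal form diag(1,1,1,1,1).

∂_2: C_2 → C_1 sends each 2-simplex [p,q,r] to [q,r] − [p,r] + [p,q]. For instance
  ∂[0,2,3] = [2,3] − [0,3] + [0,2],
  ∂[0,1,4] = [1,4] − [0,4] + [0,1].
The 12×6 boundary matrix has rank 6 and Smith normal form diag(1,1,1,1,1,1).

Reading off H_k = ker ∂_k / im ∂_{k+1}:

  H_0: rank C_0 − rank ∂_1 = 6 − 5 = 1, and the invariant factors of ∂_1 are all 1, so H_0 = Z.
  H_1: rank ker ∂_1 − rank ∂_2 = (12 − 5) − 6 = 1, and the invariant factors of ∂_2 are all 1, so H_1 = Z.
  H_2: rank ker ∂_2 − rank ∂_3 = (6 − 6) − 0 = 0, and there is no ∂_3, so H_2 = 0.

(K is a triangulation of the cylinder S^1 x I.)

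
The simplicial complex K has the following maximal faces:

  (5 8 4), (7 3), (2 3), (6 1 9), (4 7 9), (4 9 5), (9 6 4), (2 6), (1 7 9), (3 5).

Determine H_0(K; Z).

H_0 ≅ Z.

Fix the vertex order 1 < 2 < 3 < 4 < 5 < 6 < 7 < 8 < 9 and write every simplex with vertices in increasing order. Then dim K = 2 and the simplices of K are:

  0-simplices (9): [1], [2], [3], [4], [5], [6], [7], [8], [9]
  1-simplices (16): [1,6], [1,7], [1,9], [2,3], [2,6], [3,5], [3,7], [4,5], [4,6], [4,7], [4,8], [4,9], [5,8], [5,9], [6,9], [7,9]
  2-simplices (6): [1,6,9], [1,7,9], [4,5,8], [4,5,9], [4,6,9], [4,7,9]

so the chain groups are C_0 ≅ Z^9, C_1 ≅ Z^16, C_2 ≅ Z^6.

The boundary map ∂_1: C_1 → C_0 sends each edge [p,q] (with p < q) to q − p.
The resulting 9×16 matrix has rank 8, and its Smith normal form has invariant factors (1,1,1,1,1,1,1,1).

∂_2: C_2 → C_1 sends each 2-simplex [p,q,r] to [q,r] − [p,r] + [p,q]. For instance
  ∂[1,7,9] = [7,9] − [1,9] + [1,7],
  ∂[4,5,9] = [5,9] − [4,9] + [4,5].
As a 16×6 matrix over Z this has rank 6, with invariant factors (1,1,1,1,1,1).

Computing H_k = (kernel of ∂_k) / (image of ∂_{k+1}):

  H_0: rank C_0 − rank ∂_1 = 9 − 8 = 1, and the invariant factors of ∂_1 are all 1, so H_0 = Z.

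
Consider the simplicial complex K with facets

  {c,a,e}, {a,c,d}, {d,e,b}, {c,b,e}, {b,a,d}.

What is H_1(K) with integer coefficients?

Fix the vertex order a < b < c < d < e and write every simplex with vertices in increasing order. Then dim K = 2 and the simplices of K are:

  0-simplices (5): a, b, c, d, e
  1-simplices (10): ab, ac, ad, ae, bc, bd, be, cd, ce, de
  2-simplices (5): abd, acd, ace, bce, bde

so the chain groups are C_0 ≅ Z^5, C_1 ≅ Z^10, C_2 ≅ Z^5.

Boundary ∂_1: C_1 → C_0 is given by ∂[p,q] = [q] − [p]. For instance
  ∂cd = d − c.
As a 5×10 matrix over Z this has rank 4, with invariant factors (1,1,1,1).

Boundary ∂_2: C_2 → C_1 acts by ∂[p,q,r] = [q,r] − [p,r] + [p,q]. For instance
  ∂ace = ce − ae + ac,
  ∂bce = ce − be + bc.
This gives a 10×5 integer matrix of rank 5; reducing to Smith normal form yields diagonal entries (1,1,1,1,1).

From H_k ≅ ker(∂_k) / im(∂_{k+1}) we obtain:

  H_1: rank ker ∂_1 − rank ∂_2 = (10 − 4) − 5 = 1, and the invariant factors of ∂_2 are all 1, so H_1 ≅ Z.

H_1 ≅ Z.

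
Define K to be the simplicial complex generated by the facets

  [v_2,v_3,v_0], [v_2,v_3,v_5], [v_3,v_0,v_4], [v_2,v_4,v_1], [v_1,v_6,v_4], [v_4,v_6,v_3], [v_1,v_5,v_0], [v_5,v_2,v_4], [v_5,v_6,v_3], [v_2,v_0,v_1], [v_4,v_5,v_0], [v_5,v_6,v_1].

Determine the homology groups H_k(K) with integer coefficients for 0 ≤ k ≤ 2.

Fix the vertex order v_0 < v_1 < v_2 < v_3 < v_4 < v_5 < v_6 and write every simplex with vertices in increasing order. Then dim K = 2 and the simplices of K are:

  0-simplices (7): [v_0], [v_1], [v_2], [v_3], [v_4], [v_5], [v_6]
  1-simplices (18): (18 of them)
  2-simplices (12): (12 of them)

giving chain groups C_0 ≅ Z^7, C_1 ≅ Z^18, C_2 ≅ Z^12.

∂_1: C_1 → C_0 sends each edge [p,q] (with p < q) to q − p. For instance
  ∂[v_1,v_6] = [v_6] − [v_1].
The resulting 7×18 matrix has rank 6, and its Smith normal form has invariant factors (1,1,1,1,1,1).

The boundary map ∂_2: C_2 → C_1 maps a triangle to the signed sum of its edges. For instance
  ∂[v_0,v_1,v_5] = [v_1,v_5] − [v_0,v_5] + [v_0,v_1],
  ∂[v_1,v_5,v_6] = [v_5,v_6] − [v_1,v_6] + [v_1,v_5].
As a 18×12 matrix over Z this has rank 12, with invariant factors (1,1,1,1,1,1,1,1,1,1,1,2).

Computing H_k = (kernel of ∂_k) / (image of ∂_{k+1}):

  H_0: rank C_0 − rank ∂_1 = 7 − 6 = 1, and the invariant factors of ∂_1 are all 1, so H_0 ≅ Z.
  H_1: rank ker ∂_1 − rank ∂_2 = (18 − 6) − 12 = 0, and ∂_2 has invariant factor 2 > 1, so H_1 ≅ Z/2.
  H_2: rank ker ∂_2 − rank ∂_3 = (12 − 12) − 0 = 0, and there is no ∂_3, so H_2 ≅ 0.

(K is a triangulation of the real projective plane RP^2.)

H_0 ≅ Z,  H_1 ≅ Z/2,  H_2 = 0.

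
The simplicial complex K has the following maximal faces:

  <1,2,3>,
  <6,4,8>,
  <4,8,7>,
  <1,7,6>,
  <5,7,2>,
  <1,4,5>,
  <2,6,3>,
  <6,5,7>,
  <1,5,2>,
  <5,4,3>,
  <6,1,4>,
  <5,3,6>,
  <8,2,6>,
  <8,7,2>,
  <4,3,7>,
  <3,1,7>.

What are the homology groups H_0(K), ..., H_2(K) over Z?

Fix the vertex order 1 < 2 < 3 < 4 < 5 < 6 < 7 < 8 and write every simplex with vertices in increasing order. Then dim K = 2 and the simplices of K are:

  0-simplices (8): [1], [2], [3], [4], [5], [6], [7], [8]
  1-simplices (24): (24 of them)
  2-simplices (16): [1,2,3], [1,2,5], [1,3,7], [1,4,5], [1,4,6], [1,6,7], [2,3,6], [2,5,7], [2,6,8], [2,7,8], [3,4,5], [3,4,7], [3,5,6], [4,6,8], [4,7,8], [5,6,7]

Hence C_0 ≅ Z^8, C_1 ≅ Z^24, C_2 ≅ Z^16.

∂_1: C_1 → C_0 maps an edge to its endpoints' difference, ∂[p,q] = q − p. For instance
  ∂[4,6] = [6] − [4].
This gives a 8×24 integer matrix of rank 7; reducing to Smith normal form yields diagonal entries (1,1,1,1,1,1,1).

Boundary ∂_2: C_2 → C_1 maps a triangle to the signed sum of its edges. For instance
  ∂[1,2,5] = [2,5] − [1,5] + [1,2],
  ∂[2,6,8] = [6,8] − [2,8] + [2,6].
As a 24×16 matrix over Z this has rank 15, with invariant factors (1,1,1,1,1,1,1,1,1,1,1,1,1,1,1).

Now H_k = ker ∂_k / im ∂_{k+1}, so:

  H_0: rank C_0 − rank ∂_1 = 8 − 7 = 1, and the invariant factors of ∂_1 are all 1, so H_0 = Z.
  H_1: rank ker ∂_1 − rank ∂_2 = (24 − 7) − 15 = 2, and the invariant factors of ∂_2 are all 1, so H_1 = Z^2.
  H_2: rank ker ∂_2 − rank ∂_3 = (16 − 15) − 0 = 1, and there is no ∂_3, so H_2 = Z.

H_0 = Z,  H_1 = Z^2,  H_2 = Z.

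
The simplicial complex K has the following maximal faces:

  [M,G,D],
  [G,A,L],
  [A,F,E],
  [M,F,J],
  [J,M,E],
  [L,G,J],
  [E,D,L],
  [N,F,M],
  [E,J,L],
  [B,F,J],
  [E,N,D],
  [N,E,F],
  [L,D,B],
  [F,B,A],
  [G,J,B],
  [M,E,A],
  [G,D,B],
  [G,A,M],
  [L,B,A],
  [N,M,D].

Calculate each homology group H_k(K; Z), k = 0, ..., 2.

H_0 = Z,  H_1 = Z ⊕ Z/2Z,  H_2 = 0.

We work with the vertex ordering A < B < D < E < F < G < J < L < M < N. The simplices of K, each written with vertices in increasing order, are:

  0-simplices (10): A, B, D, E, F, G, J, L, M, N
  1-simplices (30): AB, AE, AF, AG, AL, AM, BD, BF, BG, BJ, BL, DE, DG, DL, DM, DN, EF, EJ, EL, EM, EN, FJ, FM, FN, GJ, GL, GM, JL, JM, MN
  2-simplices (20): ABF, ABL, AEF, AEM, AGL, AGM, BDG, BDL, BFJ, BGJ, DEL, DEN, DGM, DMN, EFN, EJL, EJM, FJM, FMN, GJL

giving chain groups C_0 ≅ Z^10, C_1 ≅ Z^30, C_2 ≅ Z^20.

Boundary ∂_1: C_1 → C_0 is given by ∂[p,q] = [q] − [p]. For instance
  ∂BG = G − B.
This gives a 10×30 integer matrix of rank 9; reducing to Smith normal form yields diagonal entries (1,1,1,1,1,1,1,1,1).

Boundary ∂_2: C_2 → C_1 acts by ∂[p,q,r] = [q,r] − [p,r] + [p,q]. For instance
  ∂BFJ = FJ − BJ + BF,
  ∂DEL = EL − DL + DE.
The resulting 30×20 matrix has rank 20, and its Smith normal form has invariant factors (1,1,1,1,1,1,1,1,1,1,1,1,1,1,1,1,1,1,1,2).

Reading off H_k = ker ∂_k / im ∂_{k+1}:

  H_0: rank C_0 − rank ∂_1 = 10 − 9 = 1, and the invariant factors of ∂_1 are all 1, so H_0 ≅ Z.
  H_1: rank ker ∂_1 − rank ∂_2 = (30 − 9) − 20 = 1, and ∂_2 has invariant factor 2 > 1, so H_1 ≅ Z ⊕ Z/2Z.
  H_2: rank ker ∂_2 − rank ∂_3 = (20 − 20) − 0 = 0, and there is no ∂_3, so H_2 ≅ 0.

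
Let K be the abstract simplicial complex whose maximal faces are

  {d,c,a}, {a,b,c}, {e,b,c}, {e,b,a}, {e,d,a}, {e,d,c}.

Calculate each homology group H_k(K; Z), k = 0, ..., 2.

H_0 ≅ Z,  H_1 = 0,  H_2 ≅ Z.

Take the total order a < b < c < d < e on the vertex set. Then K (dimension 2) consists of the simplices:

  0-simplices (5): a, b, c, d, e
  1-simplices (9): ab, ac, ad, ae, bc, be, cd, ce, de
  2-simplices (6): abc, abe, acd, ade, bce, cde

Hence C_0 ≅ Z^5, C_1 ≅ Z^9, C_2 ≅ Z^6.

Boundary ∂_1: C_1 → C_0 maps an edge to its endpoints' difference, ∂[p,q] = q − p.
This gives a 5×9 integer matrix of rank 4; reducing to Smith normal form yields diagonal entries (1,1,1,1).

The boundary map ∂_2: C_2 → C_1 sends each 2-simplex [p,q,r] to [q,r] − [p,r] + [p,q]. For instance
  ∂abe = be − ae + ab,
  ∂abc = bc − ac + ab.
As a 9×6 matrix over Z this has rank 5, with invariant factors (1,1,1,1,1).

Now H_k = ker ∂_k / im ∂_{k+1}, so:

  H_0: rank C_0 − rank ∂_1 = 5 − 4 = 1, and the invariant factors of ∂_1 are all 1, so H_0 = Z.
  H_1: rank ker ∂_1 − rank ∂_2 = (9 − 4) − 5 = 0, and the invariant factors of ∂_2 are all 1, so H_1 = 0.
  H_2: rank ker ∂_2 − rank ∂_3 = (6 − 5) − 0 = 1, and there is no ∂_3, so H_2 = Z.

(K is a triangulation of the 2-sphere S^2.)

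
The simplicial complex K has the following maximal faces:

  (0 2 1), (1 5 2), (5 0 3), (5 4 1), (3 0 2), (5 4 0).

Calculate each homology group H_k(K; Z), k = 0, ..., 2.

Fix the vertex order 0 < 1 < 2 < 3 < 4 < 5 and write every simplex with vertices in increasing order. Then dim K = 2 and the simplices of K are:

  0-simplices (6): [0], [1], [2], [3], [4], [5]
  1-simplices (12): [0,1], [0,2], [0,3], [0,4], [0,5], [1,2], [1,4], [1,5], [2,3], [2,5], [3,5], [4,5]
  2-simplices (6): [0,1,2], [0,2,3], [0,3,5], [0,4,5], [1,2,5], [1,4,5]

giving chain groups C_0 ≅ Z^6, C_1 ≅ Z^12, C_2 ≅ Z^6.

Boundary ∂_1: C_1 → C_0 sends each edge [p,q] (with p < q) to q − p. For instance
  ∂[3,5] = [5] − [3].
As a 6×12 matrix over Z this has rank 5, with invariant factors (1,1,1,1,1).

∂_2: C_2 → C_1 maps a triangle to the signed sum of its edges. For instance
  ∂[0,4,5] = [4,5] − [0,5] + [0,4],
  ∂[1,4,5] = [4,5] − [1,5] + [1,4].
As a 12×6 matrix over Z this has rank 6, with invariant factors (1,1,1,1,1,1).

Computing H_k = (kernel of ∂_k) / (image of ∂_{k+1}):

  H_0: rank C_0 − rank ∂_1 = 6 − 5 = 1, and the invariant factors of ∂_1 are all 1, so H_0 ≅ Z.
  H_1: rank ker ∂_1 − rank ∂_2 = (12 − 5) − 6 = 1, and the invariant factors of ∂_2 are all 1, so H_1 ≅ Z.
  H_2: rank ker ∂_2 − rank ∂_3 = (6 − 6) − 0 = 0, and there is no ∂_3, so H_2 ≅ 0.

As a check, the Euler characteristic is 6 − 12 + 6 = 0, which agrees with 1 − 1 + 0 = 0.

H_0 ≅ Z,  H_1 ≅ Z,  H_2 = 0.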